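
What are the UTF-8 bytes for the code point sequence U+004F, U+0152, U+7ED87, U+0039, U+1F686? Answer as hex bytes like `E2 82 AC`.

U+004F: 1-byte form → 4F.
U+0152: 2-byte form → C5 92.
U+7ED87: 4-byte form → F1 BE B6 87.
U+0039: 1-byte form → 39.
U+1F686: 4-byte form → F0 9F 9A 86.
Concatenated (12 bytes): 4F C5 92 F1 BE B6 87 39 F0 9F 9A 86.

4F C5 92 F1 BE B6 87 39 F0 9F 9A 86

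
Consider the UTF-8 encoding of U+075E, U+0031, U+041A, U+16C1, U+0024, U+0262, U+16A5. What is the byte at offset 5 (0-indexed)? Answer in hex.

U+075E → 2-byte form DD 9E at offsets 0–1.
U+0031 → 1-byte form 31 at offsets 2–2.
U+041A → 2-byte form D0 9A at offsets 3–4.
U+16C1 → 3-byte form E1 9B 81 at offsets 5–7.
Offset 5 falls in char 4's range; it's byte 1 of E1 9B 81 = 0xE1.

0xE1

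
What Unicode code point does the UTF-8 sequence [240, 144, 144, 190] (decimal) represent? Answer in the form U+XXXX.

U+1043E

Leading byte 0xF0 = 11110000 matches 11110xxx → 4-byte sequence.
Byte 1: 0xF0 = 11110000, payload 000 (3 bits).
Byte 2: 0x90 = 10010000 (10xxxxxx ✓), payload 010000.
Byte 3: 0x90 = 10010000 (10xxxxxx ✓), payload 010000.
Byte 4: 0xBE = 10111110 (10xxxxxx ✓), payload 111110.
Concatenate: 000010000010000111110 = 0x1043E (21 bits → U+1043E).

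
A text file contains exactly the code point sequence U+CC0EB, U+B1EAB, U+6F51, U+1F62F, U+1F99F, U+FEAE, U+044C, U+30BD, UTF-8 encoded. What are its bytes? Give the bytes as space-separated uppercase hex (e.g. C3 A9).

F3 8C 83 AB F2 B1 BA AB E6 BD 91 F0 9F 98 AF F0 9F A6 9F EF BA AE D1 8C E3 82 BD

U+CC0EB: 4-byte form → F3 8C 83 AB.
U+B1EAB: 4-byte form → F2 B1 BA AB.
U+6F51: 3-byte form → E6 BD 91.
U+1F62F: 4-byte form → F0 9F 98 AF.
U+1F99F: 4-byte form → F0 9F A6 9F.
U+FEAE: 3-byte form → EF BA AE.
U+044C: 2-byte form → D1 8C.
U+30BD: 3-byte form → E3 82 BD.
Concatenated (27 bytes): F3 8C 83 AB F2 B1 BA AB E6 BD 91 F0 9F 98 AF F0 9F A6 9F EF BA AE D1 8C E3 82 BD.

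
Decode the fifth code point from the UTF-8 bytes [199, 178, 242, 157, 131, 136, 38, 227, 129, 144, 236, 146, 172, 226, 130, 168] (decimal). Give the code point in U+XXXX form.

U+C4AC

Offset 0: leading byte 0xC7 = 11000111 → 2-byte char #1 = C7 B2.
Offset 2: leading byte 0xF2 = 11110010 → 4-byte char #2 = F2 9D 83 88.
Offset 6: leading byte 0x26 = 00100110 → 1-byte char #3 = 26.
Offset 7: leading byte 0xE3 = 11100011 → 3-byte char #4 = E3 81 90.
Offset 10: leading byte 0xEC = 11101100 → 3-byte char #5 = EC 92 AC.
Leading byte 0xEC = 11101100 matches 1110xxxx → 3-byte sequence.
Byte 1: 0xEC = 11101100, payload 1100 (4 bits).
Byte 2: 0x92 = 10010010 (10xxxxxx ✓), payload 010010.
Byte 3: 0xAC = 10101100 (10xxxxxx ✓), payload 101100.
Concatenate: 1100010010101100 = 0xC4AC (16 bits → U+C4AC).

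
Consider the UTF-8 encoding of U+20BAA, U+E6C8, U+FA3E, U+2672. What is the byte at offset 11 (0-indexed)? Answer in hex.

U+20BAA → 4-byte form F0 A0 AE AA at offsets 0–3.
U+E6C8 → 3-byte form EE 9B 88 at offsets 4–6.
U+FA3E → 3-byte form EF A8 BE at offsets 7–9.
U+2672 → 3-byte form E2 99 B2 at offsets 10–12.
Offset 11 falls in char 4's range; it's byte 2 of E2 99 B2 = 0x99.

0x99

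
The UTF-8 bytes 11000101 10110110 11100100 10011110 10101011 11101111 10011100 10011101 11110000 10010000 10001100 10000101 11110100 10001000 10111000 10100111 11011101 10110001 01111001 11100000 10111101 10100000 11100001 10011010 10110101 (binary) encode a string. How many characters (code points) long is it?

Byte at offset 0: 0xC5 = 11000101 → 2-byte char (#1). Advance 2.
Byte at offset 2: 0xE4 = 11100100 → 3-byte char (#2). Advance 3.
Byte at offset 5: 0xEF = 11101111 → 3-byte char (#3). Advance 3.
Byte at offset 8: 0xF0 = 11110000 → 4-byte char (#4). Advance 4.
Byte at offset 12: 0xF4 = 11110100 → 4-byte char (#5). Advance 4.
Byte at offset 16: 0xDD = 11011101 → 2-byte char (#6). Advance 2.
Byte at offset 18: 0x79 = 01111001 → 1-byte char (#7). Advance 1.
Byte at offset 19: 0xE0 = 11100000 → 3-byte char (#8). Advance 3.
Byte at offset 22: 0xE1 = 11100001 → 3-byte char (#9). Advance 3.
Reached end at offset 25 after 9 code points.

9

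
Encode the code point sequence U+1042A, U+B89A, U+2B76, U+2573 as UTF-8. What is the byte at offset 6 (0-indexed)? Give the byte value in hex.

U+1042A → 4-byte form F0 90 90 AA at offsets 0–3.
U+B89A → 3-byte form EB A2 9A at offsets 4–6.
Offset 6 falls in char 2's range; it's byte 3 of EB A2 9A = 0x9A.

0x9A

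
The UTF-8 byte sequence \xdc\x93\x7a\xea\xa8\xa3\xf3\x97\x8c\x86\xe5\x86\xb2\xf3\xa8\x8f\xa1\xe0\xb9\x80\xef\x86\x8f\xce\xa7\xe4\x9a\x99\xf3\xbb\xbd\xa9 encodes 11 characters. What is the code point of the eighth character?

U+F18F

Offset 0: leading byte 0xDC = 11011100 → 2-byte char #1 = DC 93.
Offset 2: leading byte 0x7A = 01111010 → 1-byte char #2 = 7A.
Offset 3: leading byte 0xEA = 11101010 → 3-byte char #3 = EA A8 A3.
Offset 6: leading byte 0xF3 = 11110011 → 4-byte char #4 = F3 97 8C 86.
Offset 10: leading byte 0xE5 = 11100101 → 3-byte char #5 = E5 86 B2.
Offset 13: leading byte 0xF3 = 11110011 → 4-byte char #6 = F3 A8 8F A1.
Offset 17: leading byte 0xE0 = 11100000 → 3-byte char #7 = E0 B9 80.
Offset 20: leading byte 0xEF = 11101111 → 3-byte char #8 = EF 86 8F.
Leading byte 0xEF = 11101111 matches 1110xxxx → 3-byte sequence.
Byte 1: 0xEF = 11101111, payload 1111 (4 bits).
Byte 2: 0x86 = 10000110 (10xxxxxx ✓), payload 000110.
Byte 3: 0x8F = 10001111 (10xxxxxx ✓), payload 001111.
Concatenate: 1111000110001111 = 0xF18F (16 bits → U+F18F).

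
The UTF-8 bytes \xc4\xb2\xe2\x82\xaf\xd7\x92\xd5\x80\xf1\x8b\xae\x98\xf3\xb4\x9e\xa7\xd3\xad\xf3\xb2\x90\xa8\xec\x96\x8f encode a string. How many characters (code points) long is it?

Byte at offset 0: 0xC4 = 11000100 → 2-byte char (#1). Advance 2.
Byte at offset 2: 0xE2 = 11100010 → 3-byte char (#2). Advance 3.
Byte at offset 5: 0xD7 = 11010111 → 2-byte char (#3). Advance 2.
Byte at offset 7: 0xD5 = 11010101 → 2-byte char (#4). Advance 2.
Byte at offset 9: 0xF1 = 11110001 → 4-byte char (#5). Advance 4.
Byte at offset 13: 0xF3 = 11110011 → 4-byte char (#6). Advance 4.
Byte at offset 17: 0xD3 = 11010011 → 2-byte char (#7). Advance 2.
Byte at offset 19: 0xF3 = 11110011 → 4-byte char (#8). Advance 4.
Byte at offset 23: 0xEC = 11101100 → 3-byte char (#9). Advance 3.
Reached end at offset 26 after 9 code points.

9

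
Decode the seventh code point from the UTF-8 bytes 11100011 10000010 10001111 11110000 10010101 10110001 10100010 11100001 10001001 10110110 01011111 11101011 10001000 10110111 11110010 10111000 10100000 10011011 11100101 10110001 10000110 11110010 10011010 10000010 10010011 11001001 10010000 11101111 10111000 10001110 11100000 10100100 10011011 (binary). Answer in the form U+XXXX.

Offset 0: leading byte 0xE3 = 11100011 → 3-byte char #1 = E3 82 8F.
Offset 3: leading byte 0xF0 = 11110000 → 4-byte char #2 = F0 95 B1 A2.
Offset 7: leading byte 0xE1 = 11100001 → 3-byte char #3 = E1 89 B6.
Offset 10: leading byte 0x5F = 01011111 → 1-byte char #4 = 5F.
Offset 11: leading byte 0xEB = 11101011 → 3-byte char #5 = EB 88 B7.
Offset 14: leading byte 0xF2 = 11110010 → 4-byte char #6 = F2 B8 A0 9B.
Offset 18: leading byte 0xE5 = 11100101 → 3-byte char #7 = E5 B1 86.
Leading byte 0xE5 = 11100101 matches 1110xxxx → 3-byte sequence.
Byte 1: 0xE5 = 11100101, payload 0101 (4 bits).
Byte 2: 0xB1 = 10110001 (10xxxxxx ✓), payload 110001.
Byte 3: 0x86 = 10000110 (10xxxxxx ✓), payload 000110.
Concatenate: 0101110001000110 = 0x5C46 (16 bits → U+5C46).

U+5C46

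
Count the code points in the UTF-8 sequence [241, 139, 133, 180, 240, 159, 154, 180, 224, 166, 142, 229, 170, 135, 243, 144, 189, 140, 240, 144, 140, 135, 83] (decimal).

Byte at offset 0: 0xF1 = 11110001 → 4-byte char (#1). Advance 4.
Byte at offset 4: 0xF0 = 11110000 → 4-byte char (#2). Advance 4.
Byte at offset 8: 0xE0 = 11100000 → 3-byte char (#3). Advance 3.
Byte at offset 11: 0xE5 = 11100101 → 3-byte char (#4). Advance 3.
Byte at offset 14: 0xF3 = 11110011 → 4-byte char (#5). Advance 4.
Byte at offset 18: 0xF0 = 11110000 → 4-byte char (#6). Advance 4.
Byte at offset 22: 0x53 = 01010011 → 1-byte char (#7). Advance 1.
Reached end at offset 23 after 7 code points.

7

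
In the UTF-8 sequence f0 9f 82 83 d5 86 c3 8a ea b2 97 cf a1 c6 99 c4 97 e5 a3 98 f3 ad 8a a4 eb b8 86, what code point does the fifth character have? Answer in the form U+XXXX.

U+03E1

Offset 0: leading byte 0xF0 = 11110000 → 4-byte char #1 = F0 9F 82 83.
Offset 4: leading byte 0xD5 = 11010101 → 2-byte char #2 = D5 86.
Offset 6: leading byte 0xC3 = 11000011 → 2-byte char #3 = C3 8A.
Offset 8: leading byte 0xEA = 11101010 → 3-byte char #4 = EA B2 97.
Offset 11: leading byte 0xCF = 11001111 → 2-byte char #5 = CF A1.
Leading byte 0xCF = 11001111 matches 110xxxxx → 2-byte sequence.
Byte 1: 0xCF = 11001111, payload 01111 (5 bits).
Byte 2: 0xA1 = 10100001 (10xxxxxx ✓), payload 100001.
Concatenate: 01111100001 = 0x3E1 (11 bits → U+03E1).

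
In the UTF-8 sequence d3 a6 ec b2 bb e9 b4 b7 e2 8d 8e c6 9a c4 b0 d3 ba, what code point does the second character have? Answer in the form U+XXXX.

U+CCBB

Offset 0: leading byte 0xD3 = 11010011 → 2-byte char #1 = D3 A6.
Offset 2: leading byte 0xEC = 11101100 → 3-byte char #2 = EC B2 BB.
Leading byte 0xEC = 11101100 matches 1110xxxx → 3-byte sequence.
Byte 1: 0xEC = 11101100, payload 1100 (4 bits).
Byte 2: 0xB2 = 10110010 (10xxxxxx ✓), payload 110010.
Byte 3: 0xBB = 10111011 (10xxxxxx ✓), payload 111011.
Concatenate: 1100110010111011 = 0xCCBB (16 bits → U+CCBB).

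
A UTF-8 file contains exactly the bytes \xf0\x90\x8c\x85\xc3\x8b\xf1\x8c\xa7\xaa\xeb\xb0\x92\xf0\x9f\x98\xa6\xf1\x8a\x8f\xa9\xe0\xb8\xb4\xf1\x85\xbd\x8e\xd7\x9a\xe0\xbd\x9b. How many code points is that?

10

Byte at offset 0: 0xF0 = 11110000 → 4-byte char (#1). Advance 4.
Byte at offset 4: 0xC3 = 11000011 → 2-byte char (#2). Advance 2.
Byte at offset 6: 0xF1 = 11110001 → 4-byte char (#3). Advance 4.
Byte at offset 10: 0xEB = 11101011 → 3-byte char (#4). Advance 3.
Byte at offset 13: 0xF0 = 11110000 → 4-byte char (#5). Advance 4.
Byte at offset 17: 0xF1 = 11110001 → 4-byte char (#6). Advance 4.
Byte at offset 21: 0xE0 = 11100000 → 3-byte char (#7). Advance 3.
Byte at offset 24: 0xF1 = 11110001 → 4-byte char (#8). Advance 4.
Byte at offset 28: 0xD7 = 11010111 → 2-byte char (#9). Advance 2.
Byte at offset 30: 0xE0 = 11100000 → 3-byte char (#10). Advance 3.
Reached end at offset 33 after 10 code points.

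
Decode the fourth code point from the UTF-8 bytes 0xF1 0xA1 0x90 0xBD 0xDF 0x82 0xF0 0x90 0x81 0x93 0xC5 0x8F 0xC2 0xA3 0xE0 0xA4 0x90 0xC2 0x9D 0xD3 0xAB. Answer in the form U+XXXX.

Offset 0: leading byte 0xF1 = 11110001 → 4-byte char #1 = F1 A1 90 BD.
Offset 4: leading byte 0xDF = 11011111 → 2-byte char #2 = DF 82.
Offset 6: leading byte 0xF0 = 11110000 → 4-byte char #3 = F0 90 81 93.
Offset 10: leading byte 0xC5 = 11000101 → 2-byte char #4 = C5 8F.
Leading byte 0xC5 = 11000101 matches 110xxxxx → 2-byte sequence.
Byte 1: 0xC5 = 11000101, payload 00101 (5 bits).
Byte 2: 0x8F = 10001111 (10xxxxxx ✓), payload 001111.
Concatenate: 00101001111 = 0x14F (11 bits → U+014F).

U+014F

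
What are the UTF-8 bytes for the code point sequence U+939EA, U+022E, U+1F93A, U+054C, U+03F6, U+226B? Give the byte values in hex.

U+939EA: 4-byte form → F2 93 A7 AA.
U+022E: 2-byte form → C8 AE.
U+1F93A: 4-byte form → F0 9F A4 BA.
U+054C: 2-byte form → D5 8C.
U+03F6: 2-byte form → CF B6.
U+226B: 3-byte form → E2 89 AB.
Concatenated (17 bytes): F2 93 A7 AA C8 AE F0 9F A4 BA D5 8C CF B6 E2 89 AB.

F2 93 A7 AA C8 AE F0 9F A4 BA D5 8C CF B6 E2 89 AB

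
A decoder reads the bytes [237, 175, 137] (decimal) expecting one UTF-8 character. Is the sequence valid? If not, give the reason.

Structurally a 3-byte sequence; payload = 0xDBC9.
But 0xDBC9 is in U+D800–U+DFFF, the surrogate range. Surrogates are not Unicode scalar values and are forbidden in UTF-8.

invalid (encodes a surrogate (U+D800–U+DFFF))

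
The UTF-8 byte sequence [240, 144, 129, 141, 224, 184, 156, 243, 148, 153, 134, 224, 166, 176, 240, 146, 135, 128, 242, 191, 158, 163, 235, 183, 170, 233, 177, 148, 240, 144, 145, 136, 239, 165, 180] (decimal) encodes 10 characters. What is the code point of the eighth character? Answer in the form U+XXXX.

Offset 0: leading byte 0xF0 = 11110000 → 4-byte char #1 = F0 90 81 8D.
Offset 4: leading byte 0xE0 = 11100000 → 3-byte char #2 = E0 B8 9C.
Offset 7: leading byte 0xF3 = 11110011 → 4-byte char #3 = F3 94 99 86.
Offset 11: leading byte 0xE0 = 11100000 → 3-byte char #4 = E0 A6 B0.
Offset 14: leading byte 0xF0 = 11110000 → 4-byte char #5 = F0 92 87 80.
Offset 18: leading byte 0xF2 = 11110010 → 4-byte char #6 = F2 BF 9E A3.
Offset 22: leading byte 0xEB = 11101011 → 3-byte char #7 = EB B7 AA.
Offset 25: leading byte 0xE9 = 11101001 → 3-byte char #8 = E9 B1 94.
Leading byte 0xE9 = 11101001 matches 1110xxxx → 3-byte sequence.
Byte 1: 0xE9 = 11101001, payload 1001 (4 bits).
Byte 2: 0xB1 = 10110001 (10xxxxxx ✓), payload 110001.
Byte 3: 0x94 = 10010100 (10xxxxxx ✓), payload 010100.
Concatenate: 1001110001010100 = 0x9C54 (16 bits → U+9C54).

U+9C54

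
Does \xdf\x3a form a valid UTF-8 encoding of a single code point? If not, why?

Leading byte 0xDF = 11011111 → 2-byte form.
Byte 2 is 0x3A = 00111010, which is not 10xxxxxx — expected a continuation byte.

invalid (non-continuation byte where continuation expected)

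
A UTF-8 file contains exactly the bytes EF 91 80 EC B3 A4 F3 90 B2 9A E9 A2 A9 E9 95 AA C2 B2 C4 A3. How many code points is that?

7

Byte at offset 0: 0xEF = 11101111 → 3-byte char (#1). Advance 3.
Byte at offset 3: 0xEC = 11101100 → 3-byte char (#2). Advance 3.
Byte at offset 6: 0xF3 = 11110011 → 4-byte char (#3). Advance 4.
Byte at offset 10: 0xE9 = 11101001 → 3-byte char (#4). Advance 3.
Byte at offset 13: 0xE9 = 11101001 → 3-byte char (#5). Advance 3.
Byte at offset 16: 0xC2 = 11000010 → 2-byte char (#6). Advance 2.
Byte at offset 18: 0xC4 = 11000100 → 2-byte char (#7). Advance 2.
Reached end at offset 20 after 7 code points.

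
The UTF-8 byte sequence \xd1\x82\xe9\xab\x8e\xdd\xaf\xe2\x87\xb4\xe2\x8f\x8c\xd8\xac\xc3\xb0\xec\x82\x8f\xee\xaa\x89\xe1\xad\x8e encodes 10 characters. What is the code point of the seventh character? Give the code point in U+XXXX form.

Offset 0: leading byte 0xD1 = 11010001 → 2-byte char #1 = D1 82.
Offset 2: leading byte 0xE9 = 11101001 → 3-byte char #2 = E9 AB 8E.
Offset 5: leading byte 0xDD = 11011101 → 2-byte char #3 = DD AF.
Offset 7: leading byte 0xE2 = 11100010 → 3-byte char #4 = E2 87 B4.
Offset 10: leading byte 0xE2 = 11100010 → 3-byte char #5 = E2 8F 8C.
Offset 13: leading byte 0xD8 = 11011000 → 2-byte char #6 = D8 AC.
Offset 15: leading byte 0xC3 = 11000011 → 2-byte char #7 = C3 B0.
Leading byte 0xC3 = 11000011 matches 110xxxxx → 2-byte sequence.
Byte 1: 0xC3 = 11000011, payload 00011 (5 bits).
Byte 2: 0xB0 = 10110000 (10xxxxxx ✓), payload 110000.
Concatenate: 00011110000 = 0xF0 (11 bits → U+00F0).

U+00F0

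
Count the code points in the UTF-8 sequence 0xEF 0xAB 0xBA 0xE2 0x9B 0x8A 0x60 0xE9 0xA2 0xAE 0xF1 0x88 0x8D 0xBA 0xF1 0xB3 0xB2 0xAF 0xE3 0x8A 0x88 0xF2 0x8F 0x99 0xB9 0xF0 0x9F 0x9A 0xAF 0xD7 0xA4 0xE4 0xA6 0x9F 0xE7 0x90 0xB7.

12

Byte at offset 0: 0xEF = 11101111 → 3-byte char (#1). Advance 3.
Byte at offset 3: 0xE2 = 11100010 → 3-byte char (#2). Advance 3.
Byte at offset 6: 0x60 = 01100000 → 1-byte char (#3). Advance 1.
Byte at offset 7: 0xE9 = 11101001 → 3-byte char (#4). Advance 3.
Byte at offset 10: 0xF1 = 11110001 → 4-byte char (#5). Advance 4.
Byte at offset 14: 0xF1 = 11110001 → 4-byte char (#6). Advance 4.
Byte at offset 18: 0xE3 = 11100011 → 3-byte char (#7). Advance 3.
Byte at offset 21: 0xF2 = 11110010 → 4-byte char (#8). Advance 4.
Byte at offset 25: 0xF0 = 11110000 → 4-byte char (#9). Advance 4.
Byte at offset 29: 0xD7 = 11010111 → 2-byte char (#10). Advance 2.
Byte at offset 31: 0xE4 = 11100100 → 3-byte char (#11). Advance 3.
Byte at offset 34: 0xE7 = 11100111 → 3-byte char (#12). Advance 3.
Reached end at offset 37 after 12 code points.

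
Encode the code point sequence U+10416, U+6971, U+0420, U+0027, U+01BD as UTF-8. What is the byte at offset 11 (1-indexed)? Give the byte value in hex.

1-indexed offset 11 is 0-indexed offset 10.
U+10416 → 4-byte form F0 90 90 96 at offsets 0–3.
U+6971 → 3-byte form E6 A5 B1 at offsets 4–6.
U+0420 → 2-byte form D0 A0 at offsets 7–8.
U+0027 → 1-byte form 27 at offsets 9–9.
U+01BD → 2-byte form C6 BD at offsets 10–11.
Offset 10 falls in char 5's range; it's byte 1 of C6 BD = 0xC6.

0xC6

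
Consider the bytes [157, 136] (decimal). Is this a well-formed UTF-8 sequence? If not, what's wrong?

invalid (continuation byte with no leading byte)

Byte 0x9D = 10011101 has the form 10xxxxxx — a continuation byte — but there is no preceding leading byte.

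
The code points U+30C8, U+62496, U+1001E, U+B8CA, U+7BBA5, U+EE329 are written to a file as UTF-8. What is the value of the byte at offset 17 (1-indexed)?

0xAE

1-indexed offset 17 is 0-indexed offset 16.
U+30C8 → 3-byte form E3 83 88 at offsets 0–2.
U+62496 → 4-byte form F1 A2 92 96 at offsets 3–6.
U+1001E → 4-byte form F0 90 80 9E at offsets 7–10.
U+B8CA → 3-byte form EB A3 8A at offsets 11–13.
U+7BBA5 → 4-byte form F1 BB AE A5 at offsets 14–17.
Offset 16 falls in char 5's range; it's byte 3 of F1 BB AE A5 = 0xAE.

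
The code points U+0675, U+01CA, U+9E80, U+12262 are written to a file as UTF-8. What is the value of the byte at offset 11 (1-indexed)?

0xA2

1-indexed offset 11 is 0-indexed offset 10.
U+0675 → 2-byte form D9 B5 at offsets 0–1.
U+01CA → 2-byte form C7 8A at offsets 2–3.
U+9E80 → 3-byte form E9 BA 80 at offsets 4–6.
U+12262 → 4-byte form F0 92 89 A2 at offsets 7–10.
Offset 10 falls in char 4's range; it's byte 4 of F0 92 89 A2 = 0xA2.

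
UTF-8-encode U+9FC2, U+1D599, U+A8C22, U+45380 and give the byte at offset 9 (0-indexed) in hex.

U+9FC2 → 3-byte form E9 BF 82 at offsets 0–2.
U+1D599 → 4-byte form F0 9D 96 99 at offsets 3–6.
U+A8C22 → 4-byte form F2 A8 B0 A2 at offsets 7–10.
Offset 9 falls in char 3's range; it's byte 3 of F2 A8 B0 A2 = 0xB0.

0xB0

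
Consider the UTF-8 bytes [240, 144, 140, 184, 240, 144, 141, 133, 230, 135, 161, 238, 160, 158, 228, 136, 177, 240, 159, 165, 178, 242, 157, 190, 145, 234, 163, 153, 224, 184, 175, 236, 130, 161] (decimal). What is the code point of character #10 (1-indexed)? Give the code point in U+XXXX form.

Offset 0: leading byte 0xF0 = 11110000 → 4-byte char #1 = F0 90 8C B8.
Offset 4: leading byte 0xF0 = 11110000 → 4-byte char #2 = F0 90 8D 85.
Offset 8: leading byte 0xE6 = 11100110 → 3-byte char #3 = E6 87 A1.
Offset 11: leading byte 0xEE = 11101110 → 3-byte char #4 = EE A0 9E.
Offset 14: leading byte 0xE4 = 11100100 → 3-byte char #5 = E4 88 B1.
Offset 17: leading byte 0xF0 = 11110000 → 4-byte char #6 = F0 9F A5 B2.
Offset 21: leading byte 0xF2 = 11110010 → 4-byte char #7 = F2 9D BE 91.
Offset 25: leading byte 0xEA = 11101010 → 3-byte char #8 = EA A3 99.
Offset 28: leading byte 0xE0 = 11100000 → 3-byte char #9 = E0 B8 AF.
Offset 31: leading byte 0xEC = 11101100 → 3-byte char #10 = EC 82 A1.
Leading byte 0xEC = 11101100 matches 1110xxxx → 3-byte sequence.
Byte 1: 0xEC = 11101100, payload 1100 (4 bits).
Byte 2: 0x82 = 10000010 (10xxxxxx ✓), payload 000010.
Byte 3: 0xA1 = 10100001 (10xxxxxx ✓), payload 100001.
Concatenate: 1100000010100001 = 0xC0A1 (16 bits → U+C0A1).

U+C0A1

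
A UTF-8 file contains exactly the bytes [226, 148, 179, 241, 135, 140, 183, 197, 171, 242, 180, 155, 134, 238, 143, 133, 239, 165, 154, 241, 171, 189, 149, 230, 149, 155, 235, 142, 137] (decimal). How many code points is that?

Byte at offset 0: 0xE2 = 11100010 → 3-byte char (#1). Advance 3.
Byte at offset 3: 0xF1 = 11110001 → 4-byte char (#2). Advance 4.
Byte at offset 7: 0xC5 = 11000101 → 2-byte char (#3). Advance 2.
Byte at offset 9: 0xF2 = 11110010 → 4-byte char (#4). Advance 4.
Byte at offset 13: 0xEE = 11101110 → 3-byte char (#5). Advance 3.
Byte at offset 16: 0xEF = 11101111 → 3-byte char (#6). Advance 3.
Byte at offset 19: 0xF1 = 11110001 → 4-byte char (#7). Advance 4.
Byte at offset 23: 0xE6 = 11100110 → 3-byte char (#8). Advance 3.
Byte at offset 26: 0xEB = 11101011 → 3-byte char (#9). Advance 3.
Reached end at offset 29 after 9 code points.

9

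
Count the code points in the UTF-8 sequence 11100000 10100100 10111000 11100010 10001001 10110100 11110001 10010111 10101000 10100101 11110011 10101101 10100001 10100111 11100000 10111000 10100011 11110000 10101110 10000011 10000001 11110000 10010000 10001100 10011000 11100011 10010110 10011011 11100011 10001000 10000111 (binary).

9

Byte at offset 0: 0xE0 = 11100000 → 3-byte char (#1). Advance 3.
Byte at offset 3: 0xE2 = 11100010 → 3-byte char (#2). Advance 3.
Byte at offset 6: 0xF1 = 11110001 → 4-byte char (#3). Advance 4.
Byte at offset 10: 0xF3 = 11110011 → 4-byte char (#4). Advance 4.
Byte at offset 14: 0xE0 = 11100000 → 3-byte char (#5). Advance 3.
Byte at offset 17: 0xF0 = 11110000 → 4-byte char (#6). Advance 4.
Byte at offset 21: 0xF0 = 11110000 → 4-byte char (#7). Advance 4.
Byte at offset 25: 0xE3 = 11100011 → 3-byte char (#8). Advance 3.
Byte at offset 28: 0xE3 = 11100011 → 3-byte char (#9). Advance 3.
Reached end at offset 31 after 9 code points.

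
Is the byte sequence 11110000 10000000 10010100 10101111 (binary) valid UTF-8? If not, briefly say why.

Leading byte 0xF0 = 11110000 → 4-byte form.
Continuation bytes all match 10xxxxxx. Payload decodes to 0x52F.
But 0x52F < 0x10000, the minimum for a 4-byte sequence — this is an overlong encoding.

invalid (overlong encoding)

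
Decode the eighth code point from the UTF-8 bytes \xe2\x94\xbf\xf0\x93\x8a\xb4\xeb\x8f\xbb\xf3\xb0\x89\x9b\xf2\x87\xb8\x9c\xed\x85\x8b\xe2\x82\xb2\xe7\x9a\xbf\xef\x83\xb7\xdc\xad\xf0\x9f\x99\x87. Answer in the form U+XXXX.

Offset 0: leading byte 0xE2 = 11100010 → 3-byte char #1 = E2 94 BF.
Offset 3: leading byte 0xF0 = 11110000 → 4-byte char #2 = F0 93 8A B4.
Offset 7: leading byte 0xEB = 11101011 → 3-byte char #3 = EB 8F BB.
Offset 10: leading byte 0xF3 = 11110011 → 4-byte char #4 = F3 B0 89 9B.
Offset 14: leading byte 0xF2 = 11110010 → 4-byte char #5 = F2 87 B8 9C.
Offset 18: leading byte 0xED = 11101101 → 3-byte char #6 = ED 85 8B.
Offset 21: leading byte 0xE2 = 11100010 → 3-byte char #7 = E2 82 B2.
Offset 24: leading byte 0xE7 = 11100111 → 3-byte char #8 = E7 9A BF.
Leading byte 0xE7 = 11100111 matches 1110xxxx → 3-byte sequence.
Byte 1: 0xE7 = 11100111, payload 0111 (4 bits).
Byte 2: 0x9A = 10011010 (10xxxxxx ✓), payload 011010.
Byte 3: 0xBF = 10111111 (10xxxxxx ✓), payload 111111.
Concatenate: 0111011010111111 = 0x76BF (16 bits → U+76BF).

U+76BF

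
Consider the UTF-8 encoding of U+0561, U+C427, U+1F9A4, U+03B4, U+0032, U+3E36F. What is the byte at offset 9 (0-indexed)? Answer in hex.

U+0561 → 2-byte form D5 A1 at offsets 0–1.
U+C427 → 3-byte form EC 90 A7 at offsets 2–4.
U+1F9A4 → 4-byte form F0 9F A6 A4 at offsets 5–8.
U+03B4 → 2-byte form CE B4 at offsets 9–10.
Offset 9 falls in char 4's range; it's byte 1 of CE B4 = 0xCE.

0xCE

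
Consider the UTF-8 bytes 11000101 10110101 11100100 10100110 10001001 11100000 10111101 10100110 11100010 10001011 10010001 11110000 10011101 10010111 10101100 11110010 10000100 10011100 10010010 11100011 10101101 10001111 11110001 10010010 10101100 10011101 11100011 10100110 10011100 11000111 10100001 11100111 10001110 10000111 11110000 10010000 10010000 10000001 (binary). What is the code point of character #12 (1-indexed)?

Offset 0: leading byte 0xC5 = 11000101 → 2-byte char #1 = C5 B5.
Offset 2: leading byte 0xE4 = 11100100 → 3-byte char #2 = E4 A6 89.
Offset 5: leading byte 0xE0 = 11100000 → 3-byte char #3 = E0 BD A6.
Offset 8: leading byte 0xE2 = 11100010 → 3-byte char #4 = E2 8B 91.
Offset 11: leading byte 0xF0 = 11110000 → 4-byte char #5 = F0 9D 97 AC.
Offset 15: leading byte 0xF2 = 11110010 → 4-byte char #6 = F2 84 9C 92.
Offset 19: leading byte 0xE3 = 11100011 → 3-byte char #7 = E3 AD 8F.
Offset 22: leading byte 0xF1 = 11110001 → 4-byte char #8 = F1 92 AC 9D.
Offset 26: leading byte 0xE3 = 11100011 → 3-byte char #9 = E3 A6 9C.
Offset 29: leading byte 0xC7 = 11000111 → 2-byte char #10 = C7 A1.
Offset 31: leading byte 0xE7 = 11100111 → 3-byte char #11 = E7 8E 87.
Offset 34: leading byte 0xF0 = 11110000 → 4-byte char #12 = F0 90 90 81.
Leading byte 0xF0 = 11110000 matches 11110xxx → 4-byte sequence.
Byte 1: 0xF0 = 11110000, payload 000 (3 bits).
Byte 2: 0x90 = 10010000 (10xxxxxx ✓), payload 010000.
Byte 3: 0x90 = 10010000 (10xxxxxx ✓), payload 010000.
Byte 4: 0x81 = 10000001 (10xxxxxx ✓), payload 000001.
Concatenate: 000010000010000000001 = 0x10401 (21 bits → U+10401).

U+10401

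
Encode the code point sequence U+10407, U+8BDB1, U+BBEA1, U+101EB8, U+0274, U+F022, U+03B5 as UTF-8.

U+10407: 4-byte form → F0 90 90 87.
U+8BDB1: 4-byte form → F2 8B B6 B1.
U+BBEA1: 4-byte form → F2 BB BA A1.
U+101EB8: 4-byte form → F4 81 BA B8.
U+0274: 2-byte form → C9 B4.
U+F022: 3-byte form → EF 80 A2.
U+03B5: 2-byte form → CE B5.
Concatenated (23 bytes): F0 90 90 87 F2 8B B6 B1 F2 BB BA A1 F4 81 BA B8 C9 B4 EF 80 A2 CE B5.

F0 90 90 87 F2 8B B6 B1 F2 BB BA A1 F4 81 BA B8 C9 B4 EF 80 A2 CE B5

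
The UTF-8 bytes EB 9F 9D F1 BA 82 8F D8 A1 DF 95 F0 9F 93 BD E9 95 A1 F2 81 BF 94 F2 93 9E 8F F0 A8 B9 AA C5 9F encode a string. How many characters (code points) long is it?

10

Byte at offset 0: 0xEB = 11101011 → 3-byte char (#1). Advance 3.
Byte at offset 3: 0xF1 = 11110001 → 4-byte char (#2). Advance 4.
Byte at offset 7: 0xD8 = 11011000 → 2-byte char (#3). Advance 2.
Byte at offset 9: 0xDF = 11011111 → 2-byte char (#4). Advance 2.
Byte at offset 11: 0xF0 = 11110000 → 4-byte char (#5). Advance 4.
Byte at offset 15: 0xE9 = 11101001 → 3-byte char (#6). Advance 3.
Byte at offset 18: 0xF2 = 11110010 → 4-byte char (#7). Advance 4.
Byte at offset 22: 0xF2 = 11110010 → 4-byte char (#8). Advance 4.
Byte at offset 26: 0xF0 = 11110000 → 4-byte char (#9). Advance 4.
Byte at offset 30: 0xC5 = 11000101 → 2-byte char (#10). Advance 2.
Reached end at offset 32 after 10 code points.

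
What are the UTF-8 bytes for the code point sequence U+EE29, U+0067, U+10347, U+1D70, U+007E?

EE B8 A9 67 F0 90 8D 87 E1 B5 B0 7E

U+EE29: 3-byte form → EE B8 A9.
U+0067: 1-byte form → 67.
U+10347: 4-byte form → F0 90 8D 87.
U+1D70: 3-byte form → E1 B5 B0.
U+007E: 1-byte form → 7E.
Concatenated (12 bytes): EE B8 A9 67 F0 90 8D 87 E1 B5 B0 7E.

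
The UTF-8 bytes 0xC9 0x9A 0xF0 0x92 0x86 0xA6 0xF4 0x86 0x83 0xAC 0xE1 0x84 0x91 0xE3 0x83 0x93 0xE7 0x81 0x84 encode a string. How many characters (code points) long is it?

6

Byte at offset 0: 0xC9 = 11001001 → 2-byte char (#1). Advance 2.
Byte at offset 2: 0xF0 = 11110000 → 4-byte char (#2). Advance 4.
Byte at offset 6: 0xF4 = 11110100 → 4-byte char (#3). Advance 4.
Byte at offset 10: 0xE1 = 11100001 → 3-byte char (#4). Advance 3.
Byte at offset 13: 0xE3 = 11100011 → 3-byte char (#5). Advance 3.
Byte at offset 16: 0xE7 = 11100111 → 3-byte char (#6). Advance 3.
Reached end at offset 19 after 6 code points.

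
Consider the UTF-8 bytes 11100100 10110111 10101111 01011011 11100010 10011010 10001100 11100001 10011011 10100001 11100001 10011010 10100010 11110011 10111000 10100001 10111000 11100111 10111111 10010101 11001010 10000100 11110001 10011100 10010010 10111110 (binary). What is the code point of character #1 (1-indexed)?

Offset 0: leading byte 0xE4 = 11100100 → 3-byte char #1 = E4 B7 AF.
Leading byte 0xE4 = 11100100 matches 1110xxxx → 3-byte sequence.
Byte 1: 0xE4 = 11100100, payload 0100 (4 bits).
Byte 2: 0xB7 = 10110111 (10xxxxxx ✓), payload 110111.
Byte 3: 0xAF = 10101111 (10xxxxxx ✓), payload 101111.
Concatenate: 0100110111101111 = 0x4DEF (16 bits → U+4DEF).

U+4DEF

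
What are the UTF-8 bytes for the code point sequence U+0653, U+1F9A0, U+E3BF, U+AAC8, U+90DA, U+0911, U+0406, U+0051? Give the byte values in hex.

D9 93 F0 9F A6 A0 EE 8E BF EA AB 88 E9 83 9A E0 A4 91 D0 86 51

U+0653: 2-byte form → D9 93.
U+1F9A0: 4-byte form → F0 9F A6 A0.
U+E3BF: 3-byte form → EE 8E BF.
U+AAC8: 3-byte form → EA AB 88.
U+90DA: 3-byte form → E9 83 9A.
U+0911: 3-byte form → E0 A4 91.
U+0406: 2-byte form → D0 86.
U+0051: 1-byte form → 51.
Concatenated (21 bytes): D9 93 F0 9F A6 A0 EE 8E BF EA AB 88 E9 83 9A E0 A4 91 D0 86 51.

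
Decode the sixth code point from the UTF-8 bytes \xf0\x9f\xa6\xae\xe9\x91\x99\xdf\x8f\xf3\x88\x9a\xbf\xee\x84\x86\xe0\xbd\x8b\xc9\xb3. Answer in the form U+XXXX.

Offset 0: leading byte 0xF0 = 11110000 → 4-byte char #1 = F0 9F A6 AE.
Offset 4: leading byte 0xE9 = 11101001 → 3-byte char #2 = E9 91 99.
Offset 7: leading byte 0xDF = 11011111 → 2-byte char #3 = DF 8F.
Offset 9: leading byte 0xF3 = 11110011 → 4-byte char #4 = F3 88 9A BF.
Offset 13: leading byte 0xEE = 11101110 → 3-byte char #5 = EE 84 86.
Offset 16: leading byte 0xE0 = 11100000 → 3-byte char #6 = E0 BD 8B.
Leading byte 0xE0 = 11100000 matches 1110xxxx → 3-byte sequence.
Byte 1: 0xE0 = 11100000, payload 0000 (4 bits).
Byte 2: 0xBD = 10111101 (10xxxxxx ✓), payload 111101.
Byte 3: 0x8B = 10001011 (10xxxxxx ✓), payload 001011.
Concatenate: 0000111101001011 = 0xF4B (16 bits → U+0F4B).

U+0F4B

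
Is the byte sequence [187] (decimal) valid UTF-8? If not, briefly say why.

invalid (continuation byte with no leading byte)

Byte 0xBB = 10111011 has the form 10xxxxxx — a continuation byte — but there is no preceding leading byte.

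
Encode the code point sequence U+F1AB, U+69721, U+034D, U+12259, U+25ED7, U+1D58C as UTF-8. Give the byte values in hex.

EF 86 AB F1 A9 9C A1 CD 8D F0 92 89 99 F0 A5 BB 97 F0 9D 96 8C

U+F1AB: 3-byte form → EF 86 AB.
U+69721: 4-byte form → F1 A9 9C A1.
U+034D: 2-byte form → CD 8D.
U+12259: 4-byte form → F0 92 89 99.
U+25ED7: 4-byte form → F0 A5 BB 97.
U+1D58C: 4-byte form → F0 9D 96 8C.
Concatenated (21 bytes): EF 86 AB F1 A9 9C A1 CD 8D F0 92 89 99 F0 A5 BB 97 F0 9D 96 8C.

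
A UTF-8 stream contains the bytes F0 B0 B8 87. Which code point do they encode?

U+30E07

Leading byte 0xF0 = 11110000 matches 11110xxx → 4-byte sequence.
Byte 1: 0xF0 = 11110000, payload 000 (3 bits).
Byte 2: 0xB0 = 10110000 (10xxxxxx ✓), payload 110000.
Byte 3: 0xB8 = 10111000 (10xxxxxx ✓), payload 111000.
Byte 4: 0x87 = 10000111 (10xxxxxx ✓), payload 000111.
Concatenate: 000110000111000000111 = 0x30E07 (21 bits → U+30E07).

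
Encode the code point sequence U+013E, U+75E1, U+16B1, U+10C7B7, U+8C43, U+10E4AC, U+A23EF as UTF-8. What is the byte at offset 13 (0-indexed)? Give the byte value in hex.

U+013E → 2-byte form C4 BE at offsets 0–1.
U+75E1 → 3-byte form E7 97 A1 at offsets 2–4.
U+16B1 → 3-byte form E1 9A B1 at offsets 5–7.
U+10C7B7 → 4-byte form F4 8C 9E B7 at offsets 8–11.
U+8C43 → 3-byte form E8 B1 83 at offsets 12–14.
Offset 13 falls in char 5's range; it's byte 2 of E8 B1 83 = 0xB1.

0xB1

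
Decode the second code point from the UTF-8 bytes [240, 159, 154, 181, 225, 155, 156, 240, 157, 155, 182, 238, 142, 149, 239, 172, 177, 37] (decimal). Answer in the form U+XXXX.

Offset 0: leading byte 0xF0 = 11110000 → 4-byte char #1 = F0 9F 9A B5.
Offset 4: leading byte 0xE1 = 11100001 → 3-byte char #2 = E1 9B 9C.
Leading byte 0xE1 = 11100001 matches 1110xxxx → 3-byte sequence.
Byte 1: 0xE1 = 11100001, payload 0001 (4 bits).
Byte 2: 0x9B = 10011011 (10xxxxxx ✓), payload 011011.
Byte 3: 0x9C = 10011100 (10xxxxxx ✓), payload 011100.
Concatenate: 0001011011011100 = 0x16DC (16 bits → U+16DC).

U+16DC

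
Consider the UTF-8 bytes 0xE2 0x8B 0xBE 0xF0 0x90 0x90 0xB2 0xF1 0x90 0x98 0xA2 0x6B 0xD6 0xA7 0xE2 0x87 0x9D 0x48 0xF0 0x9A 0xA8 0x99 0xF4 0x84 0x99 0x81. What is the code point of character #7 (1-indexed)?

Offset 0: leading byte 0xE2 = 11100010 → 3-byte char #1 = E2 8B BE.
Offset 3: leading byte 0xF0 = 11110000 → 4-byte char #2 = F0 90 90 B2.
Offset 7: leading byte 0xF1 = 11110001 → 4-byte char #3 = F1 90 98 A2.
Offset 11: leading byte 0x6B = 01101011 → 1-byte char #4 = 6B.
Offset 12: leading byte 0xD6 = 11010110 → 2-byte char #5 = D6 A7.
Offset 14: leading byte 0xE2 = 11100010 → 3-byte char #6 = E2 87 9D.
Offset 17: leading byte 0x48 = 01001000 → 1-byte char #7 = 48.
Leading byte 0x48 = 01001000 matches 0xxxxxxx → 1-byte sequence.
Byte 1: 0x48 = 01001000, payload 1001000 (7 bits).
Concatenate: 1001000 = 0x48 (7 bits → U+0048).

U+0048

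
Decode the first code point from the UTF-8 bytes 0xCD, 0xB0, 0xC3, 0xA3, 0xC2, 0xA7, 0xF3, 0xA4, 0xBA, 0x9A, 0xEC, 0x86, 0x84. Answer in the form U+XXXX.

Offset 0: leading byte 0xCD = 11001101 → 2-byte char #1 = CD B0.
Leading byte 0xCD = 11001101 matches 110xxxxx → 2-byte sequence.
Byte 1: 0xCD = 11001101, payload 01101 (5 bits).
Byte 2: 0xB0 = 10110000 (10xxxxxx ✓), payload 110000.
Concatenate: 01101110000 = 0x370 (11 bits → U+0370).

U+0370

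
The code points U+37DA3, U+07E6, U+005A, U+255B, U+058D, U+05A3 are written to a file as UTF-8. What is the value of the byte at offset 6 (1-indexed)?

1-indexed offset 6 is 0-indexed offset 5.
U+37DA3 → 4-byte form F0 B7 B6 A3 at offsets 0–3.
U+07E6 → 2-byte form DF A6 at offsets 4–5.
Offset 5 falls in char 2's range; it's byte 2 of DF A6 = 0xA6.

0xA6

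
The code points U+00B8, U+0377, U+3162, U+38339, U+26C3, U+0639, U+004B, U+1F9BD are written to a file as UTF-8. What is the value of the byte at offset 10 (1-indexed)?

0x8C

1-indexed offset 10 is 0-indexed offset 9.
U+00B8 → 2-byte form C2 B8 at offsets 0–1.
U+0377 → 2-byte form CD B7 at offsets 2–3.
U+3162 → 3-byte form E3 85 A2 at offsets 4–6.
U+38339 → 4-byte form F0 B8 8C B9 at offsets 7–10.
Offset 9 falls in char 4's range; it's byte 3 of F0 B8 8C B9 = 0x8C.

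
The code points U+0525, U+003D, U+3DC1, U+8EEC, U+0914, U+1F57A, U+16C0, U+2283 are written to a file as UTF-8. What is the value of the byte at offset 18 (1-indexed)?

1-indexed offset 18 is 0-indexed offset 17.
U+0525 → 2-byte form D4 A5 at offsets 0–1.
U+003D → 1-byte form 3D at offsets 2–2.
U+3DC1 → 3-byte form E3 B7 81 at offsets 3–5.
U+8EEC → 3-byte form E8 BB AC at offsets 6–8.
U+0914 → 3-byte form E0 A4 94 at offsets 9–11.
U+1F57A → 4-byte form F0 9F 95 BA at offsets 12–15.
U+16C0 → 3-byte form E1 9B 80 at offsets 16–18.
Offset 17 falls in char 7's range; it's byte 2 of E1 9B 80 = 0x9B.

0x9B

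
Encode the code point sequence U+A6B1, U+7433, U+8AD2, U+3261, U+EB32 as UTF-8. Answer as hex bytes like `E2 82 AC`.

U+A6B1: 3-byte form → EA 9A B1.
U+7433: 3-byte form → E7 90 B3.
U+8AD2: 3-byte form → E8 AB 92.
U+3261: 3-byte form → E3 89 A1.
U+EB32: 3-byte form → EE AC B2.
Concatenated (15 bytes): EA 9A B1 E7 90 B3 E8 AB 92 E3 89 A1 EE AC B2.

EA 9A B1 E7 90 B3 E8 AB 92 E3 89 A1 EE AC B2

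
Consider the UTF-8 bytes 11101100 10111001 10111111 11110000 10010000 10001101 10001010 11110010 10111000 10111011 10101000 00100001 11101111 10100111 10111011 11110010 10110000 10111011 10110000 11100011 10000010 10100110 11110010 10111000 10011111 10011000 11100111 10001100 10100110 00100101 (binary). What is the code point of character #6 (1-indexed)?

Offset 0: leading byte 0xEC = 11101100 → 3-byte char #1 = EC B9 BF.
Offset 3: leading byte 0xF0 = 11110000 → 4-byte char #2 = F0 90 8D 8A.
Offset 7: leading byte 0xF2 = 11110010 → 4-byte char #3 = F2 B8 BB A8.
Offset 11: leading byte 0x21 = 00100001 → 1-byte char #4 = 21.
Offset 12: leading byte 0xEF = 11101111 → 3-byte char #5 = EF A7 BB.
Offset 15: leading byte 0xF2 = 11110010 → 4-byte char #6 = F2 B0 BB B0.
Leading byte 0xF2 = 11110010 matches 11110xxx → 4-byte sequence.
Byte 1: 0xF2 = 11110010, payload 010 (3 bits).
Byte 2: 0xB0 = 10110000 (10xxxxxx ✓), payload 110000.
Byte 3: 0xBB = 10111011 (10xxxxxx ✓), payload 111011.
Byte 4: 0xB0 = 10110000 (10xxxxxx ✓), payload 110000.
Concatenate: 010110000111011110000 = 0xB0EF0 (21 bits → U+B0EF0).

U+B0EF0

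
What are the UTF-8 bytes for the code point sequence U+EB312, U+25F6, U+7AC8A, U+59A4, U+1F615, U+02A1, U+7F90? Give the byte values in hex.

U+EB312: 4-byte form → F3 AB 8C 92.
U+25F6: 3-byte form → E2 97 B6.
U+7AC8A: 4-byte form → F1 BA B2 8A.
U+59A4: 3-byte form → E5 A6 A4.
U+1F615: 4-byte form → F0 9F 98 95.
U+02A1: 2-byte form → CA A1.
U+7F90: 3-byte form → E7 BE 90.
Concatenated (23 bytes): F3 AB 8C 92 E2 97 B6 F1 BA B2 8A E5 A6 A4 F0 9F 98 95 CA A1 E7 BE 90.

F3 AB 8C 92 E2 97 B6 F1 BA B2 8A E5 A6 A4 F0 9F 98 95 CA A1 E7 BE 90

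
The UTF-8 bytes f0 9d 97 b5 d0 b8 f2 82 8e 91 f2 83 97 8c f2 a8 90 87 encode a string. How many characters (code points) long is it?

5

Byte at offset 0: 0xF0 = 11110000 → 4-byte char (#1). Advance 4.
Byte at offset 4: 0xD0 = 11010000 → 2-byte char (#2). Advance 2.
Byte at offset 6: 0xF2 = 11110010 → 4-byte char (#3). Advance 4.
Byte at offset 10: 0xF2 = 11110010 → 4-byte char (#4). Advance 4.
Byte at offset 14: 0xF2 = 11110010 → 4-byte char (#5). Advance 4.
Reached end at offset 18 after 5 code points.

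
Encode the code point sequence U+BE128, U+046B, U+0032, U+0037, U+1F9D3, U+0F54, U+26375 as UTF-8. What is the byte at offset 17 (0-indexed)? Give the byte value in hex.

0x8D

U+BE128 → 4-byte form F2 BE 84 A8 at offsets 0–3.
U+046B → 2-byte form D1 AB at offsets 4–5.
U+0032 → 1-byte form 32 at offsets 6–6.
U+0037 → 1-byte form 37 at offsets 7–7.
U+1F9D3 → 4-byte form F0 9F A7 93 at offsets 8–11.
U+0F54 → 3-byte form E0 BD 94 at offsets 12–14.
U+26375 → 4-byte form F0 A6 8D B5 at offsets 15–18.
Offset 17 falls in char 7's range; it's byte 3 of F0 A6 8D B5 = 0x8D.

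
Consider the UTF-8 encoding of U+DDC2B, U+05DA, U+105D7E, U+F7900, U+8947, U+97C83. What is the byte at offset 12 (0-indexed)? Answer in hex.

U+DDC2B → 4-byte form F3 9D B0 AB at offsets 0–3.
U+05DA → 2-byte form D7 9A at offsets 4–5.
U+105D7E → 4-byte form F4 85 B5 BE at offsets 6–9.
U+F7900 → 4-byte form F3 B7 A4 80 at offsets 10–13.
Offset 12 falls in char 4's range; it's byte 3 of F3 B7 A4 80 = 0xA4.

0xA4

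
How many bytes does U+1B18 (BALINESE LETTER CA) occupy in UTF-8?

U+1B18 = 0x1B18. UTF-8 uses 1 byte below 0x80, 2 below 0x800, 3 below 0x10000, 4 up to 0x10FFFF. 0x1B18 is in U+0800–U+FFFF → 3 bytes.

3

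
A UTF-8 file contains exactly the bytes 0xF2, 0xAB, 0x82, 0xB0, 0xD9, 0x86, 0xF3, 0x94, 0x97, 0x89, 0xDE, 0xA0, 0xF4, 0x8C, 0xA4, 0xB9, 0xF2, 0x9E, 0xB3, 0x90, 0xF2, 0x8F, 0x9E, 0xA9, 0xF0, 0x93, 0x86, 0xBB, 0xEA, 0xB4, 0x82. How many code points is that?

9

Byte at offset 0: 0xF2 = 11110010 → 4-byte char (#1). Advance 4.
Byte at offset 4: 0xD9 = 11011001 → 2-byte char (#2). Advance 2.
Byte at offset 6: 0xF3 = 11110011 → 4-byte char (#3). Advance 4.
Byte at offset 10: 0xDE = 11011110 → 2-byte char (#4). Advance 2.
Byte at offset 12: 0xF4 = 11110100 → 4-byte char (#5). Advance 4.
Byte at offset 16: 0xF2 = 11110010 → 4-byte char (#6). Advance 4.
Byte at offset 20: 0xF2 = 11110010 → 4-byte char (#7). Advance 4.
Byte at offset 24: 0xF0 = 11110000 → 4-byte char (#8). Advance 4.
Byte at offset 28: 0xEA = 11101010 → 3-byte char (#9). Advance 3.
Reached end at offset 31 after 9 code points.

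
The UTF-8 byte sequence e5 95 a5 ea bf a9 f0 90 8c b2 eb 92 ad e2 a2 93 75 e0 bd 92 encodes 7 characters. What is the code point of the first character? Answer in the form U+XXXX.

Offset 0: leading byte 0xE5 = 11100101 → 3-byte char #1 = E5 95 A5.
Leading byte 0xE5 = 11100101 matches 1110xxxx → 3-byte sequence.
Byte 1: 0xE5 = 11100101, payload 0101 (4 bits).
Byte 2: 0x95 = 10010101 (10xxxxxx ✓), payload 010101.
Byte 3: 0xA5 = 10100101 (10xxxxxx ✓), payload 100101.
Concatenate: 0101010101100101 = 0x5565 (16 bits → U+5565).

U+5565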